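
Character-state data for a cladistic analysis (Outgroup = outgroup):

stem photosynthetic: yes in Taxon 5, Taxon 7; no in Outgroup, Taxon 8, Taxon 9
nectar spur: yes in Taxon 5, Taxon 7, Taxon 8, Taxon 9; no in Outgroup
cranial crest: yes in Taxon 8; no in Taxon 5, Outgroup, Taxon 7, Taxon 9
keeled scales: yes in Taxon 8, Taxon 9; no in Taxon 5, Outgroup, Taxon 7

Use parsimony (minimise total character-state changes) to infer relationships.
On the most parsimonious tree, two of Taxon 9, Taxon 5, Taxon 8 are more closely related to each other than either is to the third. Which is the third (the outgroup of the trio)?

The outgroup has state 'no' for every character, so 'yes' is the derived state throughout.
stem photosynthetic (derived state 'yes') is shared by Taxon 5 and Taxon 7 — a synapomorphy uniting that clade.
All ingroup taxa share the derived state 'yes' for nectar spur; it defines the ingroup but does not resolve relationships within it.
cranial crest: derived state 'yes' in Taxon 8 only — an autapomorphy, so it tells us nothing about relationships among taxa.
keeled scales: derived state 'yes' in Taxon 8 and Taxon 9 only — synapomorphy for {Taxon 8, Taxon 9}.
Most parsimonious ingroup topology: ((Taxon 8,Taxon 9),(Taxon 7,Taxon 5)).
Taxon 9 and Taxon 8 share a more recent common ancestor with each other than either does with Taxon 5, so Taxon 5 is the least closely related of the three.

Taxon 5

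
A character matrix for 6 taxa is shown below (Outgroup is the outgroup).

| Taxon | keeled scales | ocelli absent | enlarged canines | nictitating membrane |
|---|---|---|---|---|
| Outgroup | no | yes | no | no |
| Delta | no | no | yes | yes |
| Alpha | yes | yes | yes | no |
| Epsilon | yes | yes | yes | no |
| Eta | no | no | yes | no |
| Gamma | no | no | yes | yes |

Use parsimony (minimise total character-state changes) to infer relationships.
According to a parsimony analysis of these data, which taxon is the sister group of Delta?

Gamma

Character polarity is set by the outgroup: the derived state is whichever differs from the outgroup's state, so for ocelli absent the derived state is 'no', and for the remaining characters it is 'yes'.
keeled scales: derived state 'yes' in Alpha and Epsilon only — synapomorphy for {Alpha, Epsilon}.
ocelli absent: derived state 'no' in Delta, Eta, and Gamma only — synapomorphy for {Delta, Eta, Gamma}.
All ingroup taxa share the derived state 'yes' for enlarged canines; it defines the ingroup but does not resolve relationships within it.
Only Delta and Gamma show the derived state 'yes' for nictitating membrane, supporting them as a clade.
Most parsimonious ingroup topology: (((Delta,Gamma),Eta),(Alpha,Epsilon)).
Delta and Gamma form a cherry on this tree, so they are sister taxa.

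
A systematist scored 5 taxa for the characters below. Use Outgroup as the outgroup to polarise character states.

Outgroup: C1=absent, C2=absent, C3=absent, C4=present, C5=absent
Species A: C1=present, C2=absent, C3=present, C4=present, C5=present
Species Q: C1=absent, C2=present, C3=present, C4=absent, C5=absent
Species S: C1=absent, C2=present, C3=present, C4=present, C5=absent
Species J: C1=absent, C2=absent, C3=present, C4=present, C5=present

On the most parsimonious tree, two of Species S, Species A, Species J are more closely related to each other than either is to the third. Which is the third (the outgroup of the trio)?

Character polarity is set by the outgroup: the derived state is whichever differs from the outgroup's state, so for C4 the derived state is 'absent', and for the remaining characters it is 'present'.
C1: derived state 'present' in Species A only — an autapomorphy, so it tells us nothing about relationships among taxa.
C2 (derived state 'present') is shared by Species Q and Species S — a synapomorphy uniting that clade.
All ingroup taxa share the derived state 'present' for C3; it defines the ingroup but does not resolve relationships within it.
C4 (derived state 'absent') is unique to Species Q (autapomorphy; uninformative for grouping).
C5 (derived state 'present') is shared by Species A and Species J — a synapomorphy uniting that clade.
Most parsimonious ingroup topology: ((Species A,Species J),(Species Q,Species S)).
Species J and Species A share a more recent common ancestor with each other than either does with Species S, so Species S is the least closely related of the three.

Species S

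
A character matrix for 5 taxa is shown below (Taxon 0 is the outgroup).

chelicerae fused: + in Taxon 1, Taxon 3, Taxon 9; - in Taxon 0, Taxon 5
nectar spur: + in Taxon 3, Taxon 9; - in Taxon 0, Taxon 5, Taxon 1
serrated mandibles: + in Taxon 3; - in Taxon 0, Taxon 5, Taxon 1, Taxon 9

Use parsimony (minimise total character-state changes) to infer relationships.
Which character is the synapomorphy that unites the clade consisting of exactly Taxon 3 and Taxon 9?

The outgroup has state '-' for every character, so '+' is the derived state throughout.
Only Taxon 1, Taxon 3, and Taxon 9 show the derived state '+' for chelicerae fused, supporting them as a clade.
nectar spur: derived state '+' in Taxon 3 and Taxon 9 only — synapomorphy for {Taxon 3, Taxon 9}.
serrated mandibles (derived state '+') is unique to Taxon 3 (autapomorphy; uninformative for grouping).
Most parsimonious ingroup topology: (Taxon 5,(Taxon 1,(Taxon 3,Taxon 9))).
The clade {Taxon 3, Taxon 9} is supported by nectar spur: its derived state '+' occurs in exactly those taxa and in no other taxon (including the outgroup).

nectar spur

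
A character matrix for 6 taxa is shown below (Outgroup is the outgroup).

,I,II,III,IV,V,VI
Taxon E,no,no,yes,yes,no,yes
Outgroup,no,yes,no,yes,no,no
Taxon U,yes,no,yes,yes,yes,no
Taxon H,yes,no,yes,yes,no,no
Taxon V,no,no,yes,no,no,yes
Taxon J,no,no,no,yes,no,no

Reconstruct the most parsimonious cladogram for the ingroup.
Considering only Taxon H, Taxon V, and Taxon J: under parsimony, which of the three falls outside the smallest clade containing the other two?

Character polarity is set by the outgroup: the derived state is whichever differs from the outgroup's state, so for II, IV the derived state is 'no', and for the remaining characters it is 'yes'.
I: derived state 'yes' in Taxon H and Taxon U only — synapomorphy for {Taxon H, Taxon U}.
All ingroup taxa share the derived state 'no' for II; it defines the ingroup but does not resolve relationships within it.
III: derived state 'yes' in Taxon E, Taxon H, Taxon U, and Taxon V only — synapomorphy for {Taxon E, Taxon H, Taxon U, Taxon V}.
IV: derived state 'no' in Taxon V only — an autapomorphy, so it tells us nothing about relationships among taxa.
V: derived state 'yes' in Taxon U only — an autapomorphy, so it tells us nothing about relationships among taxa.
VI: derived state 'yes' in Taxon E and Taxon V only — synapomorphy for {Taxon E, Taxon V}.
Most parsimonious ingroup topology: (Taxon J,((Taxon H,Taxon U),(Taxon E,Taxon V))).
Taxon V and Taxon H share a more recent common ancestor with each other than either does with Taxon J, so Taxon J is the least closely related of the three.

Taxon J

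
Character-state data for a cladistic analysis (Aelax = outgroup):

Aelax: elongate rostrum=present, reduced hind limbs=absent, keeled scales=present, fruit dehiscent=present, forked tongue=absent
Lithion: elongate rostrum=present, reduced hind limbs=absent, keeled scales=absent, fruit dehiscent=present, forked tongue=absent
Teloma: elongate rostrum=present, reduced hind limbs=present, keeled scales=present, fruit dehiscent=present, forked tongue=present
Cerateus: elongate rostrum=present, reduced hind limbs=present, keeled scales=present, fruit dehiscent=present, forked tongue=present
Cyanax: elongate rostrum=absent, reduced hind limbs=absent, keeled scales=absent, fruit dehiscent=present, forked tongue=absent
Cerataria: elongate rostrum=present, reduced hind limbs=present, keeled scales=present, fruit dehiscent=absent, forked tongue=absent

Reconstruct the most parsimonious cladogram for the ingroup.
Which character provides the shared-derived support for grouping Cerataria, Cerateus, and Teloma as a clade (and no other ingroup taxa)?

Character polarity is set by the outgroup: the derived state is whichever differs from the outgroup's state, so for elongate rostrum, keeled scales, fruit dehiscent the derived state is 'absent', and for the remaining characters it is 'present'.
elongate rostrum: derived state 'absent' in Cyanax only — an autapomorphy, so it tells us nothing about relationships among taxa.
Only Cerataria, Cerateus, and Teloma show the derived state 'present' for reduced hind limbs, supporting them as a clade.
keeled scales: derived state 'absent' in Cyanax and Lithion only — synapomorphy for {Cyanax, Lithion}.
fruit dehiscent: derived state 'absent' in Cerataria only — an autapomorphy, so it tells us nothing about relationships among taxa.
forked tongue (derived state 'present') is shared by Cerateus and Teloma — a synapomorphy uniting that clade.
Most parsimonious ingroup topology: ((Lithion,Cyanax),((Teloma,Cerateus),Cerataria)).
The clade {Cerataria, Cerateus, Teloma} is supported by reduced hind limbs: its derived state 'present' occurs in exactly those taxa and in no other taxon (including the outgroup).

reduced hind limbs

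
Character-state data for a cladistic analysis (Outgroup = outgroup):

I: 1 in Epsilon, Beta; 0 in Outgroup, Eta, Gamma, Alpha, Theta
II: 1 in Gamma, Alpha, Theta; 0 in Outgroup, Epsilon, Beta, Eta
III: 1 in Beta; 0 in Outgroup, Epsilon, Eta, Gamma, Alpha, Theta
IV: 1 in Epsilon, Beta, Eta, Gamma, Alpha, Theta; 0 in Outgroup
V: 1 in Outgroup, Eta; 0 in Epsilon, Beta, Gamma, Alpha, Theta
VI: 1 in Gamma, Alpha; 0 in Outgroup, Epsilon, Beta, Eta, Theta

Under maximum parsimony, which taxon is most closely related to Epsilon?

Character polarity is set by the outgroup: the derived state is whichever differs from the outgroup's state, so for V the derived state is '0', and for the remaining characters it is '1'.
I (derived state '1') is shared by Beta and Epsilon — a synapomorphy uniting that clade.
II: derived state '1' in Alpha, Gamma, and Theta only — synapomorphy for {Alpha, Gamma, Theta}.
III (derived state '1') is unique to Beta (autapomorphy; uninformative for grouping).
IV (derived state '1') is shared by all ingroup taxa — unites the whole ingroup.
V: derived state '0' in Alpha, Beta, Epsilon, Gamma, and Theta only — synapomorphy for {Alpha, Beta, Epsilon, Gamma, Theta}.
VI: derived state '1' in Alpha and Gamma only — synapomorphy for {Alpha, Gamma}.
Most parsimonious ingroup topology: (((Epsilon,Beta),((Gamma,Alpha),Theta)),Eta).
Epsilon and Beta form a cherry on this tree, so they are sister taxa.

Beta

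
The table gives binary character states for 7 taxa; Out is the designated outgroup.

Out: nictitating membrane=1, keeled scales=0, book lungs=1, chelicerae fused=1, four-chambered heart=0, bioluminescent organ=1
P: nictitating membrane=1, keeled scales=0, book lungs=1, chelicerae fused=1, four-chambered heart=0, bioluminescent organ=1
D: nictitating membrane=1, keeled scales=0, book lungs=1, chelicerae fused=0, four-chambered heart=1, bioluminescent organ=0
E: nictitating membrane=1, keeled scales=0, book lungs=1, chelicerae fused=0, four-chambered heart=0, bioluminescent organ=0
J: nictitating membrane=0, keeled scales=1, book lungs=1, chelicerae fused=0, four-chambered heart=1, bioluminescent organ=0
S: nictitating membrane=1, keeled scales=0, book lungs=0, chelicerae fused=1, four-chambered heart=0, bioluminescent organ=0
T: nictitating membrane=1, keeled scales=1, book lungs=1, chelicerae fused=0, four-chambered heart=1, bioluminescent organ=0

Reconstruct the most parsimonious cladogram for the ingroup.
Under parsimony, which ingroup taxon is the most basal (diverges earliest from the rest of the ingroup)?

Character polarity is set by the outgroup: the derived state is whichever differs from the outgroup's state, so for nictitating membrane, book lungs, chelicerae fused, bioluminescent organ the derived state is '0', and for the remaining characters it is '1'.
nictitating membrane (derived state '0') is unique to J (autapomorphy; uninformative for grouping).
keeled scales: derived state '1' in J and T only — synapomorphy for {J, T}.
book lungs (derived state '0') is unique to S (autapomorphy; uninformative for grouping).
chelicerae fused (derived state '0') is shared by D, E, J, and T — a synapomorphy uniting that clade.
four-chambered heart (derived state '1') is shared by D, J, and T — a synapomorphy uniting that clade.
Only D, E, J, S, and T show the derived state '0' for bioluminescent organ, supporting them as a clade.
Most parsimonious ingroup topology: (P,(((D,(J,T)),E),S)).
P is sister to the clade containing all other ingroup taxa, so it is the earliest-diverging (most basal) ingroup lineage.

P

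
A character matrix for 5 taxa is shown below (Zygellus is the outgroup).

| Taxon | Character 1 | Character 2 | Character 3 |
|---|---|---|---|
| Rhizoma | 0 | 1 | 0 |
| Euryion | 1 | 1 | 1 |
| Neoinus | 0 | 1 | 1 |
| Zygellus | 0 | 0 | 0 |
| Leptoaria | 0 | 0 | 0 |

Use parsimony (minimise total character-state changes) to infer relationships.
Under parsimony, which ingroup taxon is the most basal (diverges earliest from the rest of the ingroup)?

Leptoaria

The outgroup has state '0' for every character, so '1' is the derived state throughout.
Character 1 (derived state '1') is unique to Euryion (autapomorphy; uninformative for grouping).
Only Euryion, Neoinus, and Rhizoma show the derived state '1' for Character 2, supporting them as a clade.
Only Euryion and Neoinus show the derived state '1' for Character 3, supporting them as a clade.
Most parsimonious ingroup topology: (((Euryion,Neoinus),Rhizoma),Leptoaria).
Leptoaria is sister to the clade containing all other ingroup taxa, so it is the earliest-diverging (most basal) ingroup lineage.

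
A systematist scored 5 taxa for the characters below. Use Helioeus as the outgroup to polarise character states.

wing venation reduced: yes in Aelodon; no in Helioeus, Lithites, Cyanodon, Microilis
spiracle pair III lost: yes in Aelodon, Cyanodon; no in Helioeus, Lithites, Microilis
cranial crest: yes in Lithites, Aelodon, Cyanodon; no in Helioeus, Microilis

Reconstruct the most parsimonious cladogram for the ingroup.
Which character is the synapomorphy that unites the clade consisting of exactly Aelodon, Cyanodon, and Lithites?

cranial crest

The outgroup has state 'no' for every character, so 'yes' is the derived state throughout.
wing venation reduced: derived state 'yes' in Aelodon only — an autapomorphy, so it tells us nothing about relationships among taxa.
Only Aelodon and Cyanodon show the derived state 'yes' for spiracle pair III lost, supporting them as a clade.
cranial crest: derived state 'yes' in Aelodon, Cyanodon, and Lithites only — synapomorphy for {Aelodon, Cyanodon, Lithites}.
Most parsimonious ingroup topology: ((Lithites,(Aelodon,Cyanodon)),Microilis).
The clade {Aelodon, Cyanodon, Lithites} is supported by cranial crest: its derived state 'yes' occurs in exactly those taxa and in no other taxon (including the outgroup).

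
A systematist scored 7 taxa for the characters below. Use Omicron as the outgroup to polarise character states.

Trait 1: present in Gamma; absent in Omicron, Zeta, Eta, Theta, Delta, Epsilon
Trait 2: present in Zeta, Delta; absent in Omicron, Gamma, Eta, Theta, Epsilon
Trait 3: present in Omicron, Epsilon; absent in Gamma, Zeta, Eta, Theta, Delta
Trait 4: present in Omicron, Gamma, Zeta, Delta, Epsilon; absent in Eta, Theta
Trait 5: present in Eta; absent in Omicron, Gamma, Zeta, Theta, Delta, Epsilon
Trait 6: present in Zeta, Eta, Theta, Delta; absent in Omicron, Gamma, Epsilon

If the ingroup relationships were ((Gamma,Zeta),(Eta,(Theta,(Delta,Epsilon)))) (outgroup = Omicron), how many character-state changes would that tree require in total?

Map each character onto ((Gamma,Zeta),(Eta,(Theta,(Delta,Epsilon)))) (rooted by Omicron) and count the minimum state changes it requires (Fitch parsimony):
Trait 1: 1; Trait 2: 2; Trait 3: 2; Trait 4: 2; Trait 5: 1; Trait 6: 3.
Total tree length = 11.

11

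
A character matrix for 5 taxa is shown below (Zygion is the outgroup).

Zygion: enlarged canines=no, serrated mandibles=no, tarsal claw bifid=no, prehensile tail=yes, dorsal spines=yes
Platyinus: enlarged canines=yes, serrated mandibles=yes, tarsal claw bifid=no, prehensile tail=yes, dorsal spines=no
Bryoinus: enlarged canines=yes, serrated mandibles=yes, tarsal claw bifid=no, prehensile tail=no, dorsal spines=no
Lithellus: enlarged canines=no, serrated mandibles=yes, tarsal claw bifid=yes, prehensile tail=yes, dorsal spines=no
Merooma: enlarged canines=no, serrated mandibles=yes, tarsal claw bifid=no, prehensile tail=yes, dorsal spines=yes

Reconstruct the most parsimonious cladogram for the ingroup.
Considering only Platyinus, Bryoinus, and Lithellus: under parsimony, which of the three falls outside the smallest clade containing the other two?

Lithellus

Character polarity is set by the outgroup: the derived state is whichever differs from the outgroup's state, so for prehensile tail, dorsal spines the derived state is 'no', and for the remaining characters it is 'yes'.
enlarged canines (derived state 'yes') is shared by Bryoinus and Platyinus — a synapomorphy uniting that clade.
All ingroup taxa share the derived state 'yes' for serrated mandibles; it defines the ingroup but does not resolve relationships within it.
tarsal claw bifid: derived state 'yes' in Lithellus only — an autapomorphy, so it tells us nothing about relationships among taxa.
prehensile tail (derived state 'no') is unique to Bryoinus (autapomorphy; uninformative for grouping).
dorsal spines (derived state 'no') is shared by Bryoinus, Lithellus, and Platyinus — a synapomorphy uniting that clade.
Most parsimonious ingroup topology: (((Platyinus,Bryoinus),Lithellus),Merooma).
Bryoinus and Platyinus share a more recent common ancestor with each other than either does with Lithellus, so Lithellus is the least closely related of the three.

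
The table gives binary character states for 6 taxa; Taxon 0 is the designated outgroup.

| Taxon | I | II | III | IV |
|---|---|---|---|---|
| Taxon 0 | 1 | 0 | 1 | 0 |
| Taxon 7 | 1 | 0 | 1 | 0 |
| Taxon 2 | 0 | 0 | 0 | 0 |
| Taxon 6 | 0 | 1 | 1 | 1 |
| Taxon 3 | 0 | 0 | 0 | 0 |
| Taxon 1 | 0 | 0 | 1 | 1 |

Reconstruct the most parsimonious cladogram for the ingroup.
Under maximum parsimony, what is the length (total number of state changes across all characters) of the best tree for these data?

Character polarity is set by the outgroup: the derived state is whichever differs from the outgroup's state, so for I, III the derived state is '0', and for the remaining characters it is '1'.
I: derived state '0' in Taxon 1, Taxon 2, Taxon 3, and Taxon 6 only — synapomorphy for {Taxon 1, Taxon 2, Taxon 3, Taxon 6}.
II (derived state '1') is unique to Taxon 6 (autapomorphy; uninformative for grouping).
III (derived state '0') is shared by Taxon 2 and Taxon 3 — a synapomorphy uniting that clade.
IV (derived state '1') is shared by Taxon 1 and Taxon 6 — a synapomorphy uniting that clade.
Most parsimonious ingroup topology: (Taxon 7,((Taxon 2,Taxon 3),(Taxon 6,Taxon 1))).
Changes per character on this tree: I: 1; II: 1; III: 1; IV: 1.
Total = 4.

4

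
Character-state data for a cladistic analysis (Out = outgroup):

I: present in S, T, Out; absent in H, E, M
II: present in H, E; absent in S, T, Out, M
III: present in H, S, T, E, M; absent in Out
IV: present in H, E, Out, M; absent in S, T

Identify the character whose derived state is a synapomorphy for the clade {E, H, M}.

Character polarity is set by the outgroup: the derived state is whichever differs from the outgroup's state, so for I, IV the derived state is 'absent', and for the remaining characters it is 'present'.
I (derived state 'absent') is shared by E, H, and M — a synapomorphy uniting that clade.
Only E and H show the derived state 'present' for II, supporting them as a clade.
All ingroup taxa share the derived state 'present' for III; it defines the ingroup but does not resolve relationships within it.
IV: derived state 'absent' in S and T only — synapomorphy for {S, T}.
Most parsimonious ingroup topology: ((M,(H,E)),(T,S)).
The clade {E, H, M} is supported by I: its derived state 'absent' occurs in exactly those taxa and in no other taxon (including the outgroup).

I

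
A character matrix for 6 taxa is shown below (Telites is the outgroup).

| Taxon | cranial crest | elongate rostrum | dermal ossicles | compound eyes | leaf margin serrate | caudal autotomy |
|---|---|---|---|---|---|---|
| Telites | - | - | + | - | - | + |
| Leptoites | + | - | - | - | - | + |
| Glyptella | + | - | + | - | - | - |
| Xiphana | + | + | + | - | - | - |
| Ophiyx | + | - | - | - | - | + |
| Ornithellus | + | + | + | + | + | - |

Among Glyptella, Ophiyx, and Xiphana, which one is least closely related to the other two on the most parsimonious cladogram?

Ophiyx

Character polarity is set by the outgroup: the derived state is whichever differs from the outgroup's state, so for dermal ossicles, caudal autotomy the derived state is '-', and for the remaining characters it is '+'.
cranial crest (derived state '+') is shared by all ingroup taxa — unites the whole ingroup.
elongate rostrum (derived state '+') is shared by Ornithellus and Xiphana — a synapomorphy uniting that clade.
dermal ossicles (derived state '-') is shared by Leptoites and Ophiyx — a synapomorphy uniting that clade.
compound eyes: derived state '+' in Ornithellus only — an autapomorphy, so it tells us nothing about relationships among taxa.
leaf margin serrate: derived state '+' in Ornithellus only — an autapomorphy, so it tells us nothing about relationships among taxa.
Only Glyptella, Ornithellus, and Xiphana show the derived state '-' for caudal autotomy, supporting them as a clade.
Most parsimonious ingroup topology: ((Leptoites,Ophiyx),(Glyptella,(Xiphana,Ornithellus))).
Xiphana and Glyptella share a more recent common ancestor with each other than either does with Ophiyx, so Ophiyx is the least closely related of the three.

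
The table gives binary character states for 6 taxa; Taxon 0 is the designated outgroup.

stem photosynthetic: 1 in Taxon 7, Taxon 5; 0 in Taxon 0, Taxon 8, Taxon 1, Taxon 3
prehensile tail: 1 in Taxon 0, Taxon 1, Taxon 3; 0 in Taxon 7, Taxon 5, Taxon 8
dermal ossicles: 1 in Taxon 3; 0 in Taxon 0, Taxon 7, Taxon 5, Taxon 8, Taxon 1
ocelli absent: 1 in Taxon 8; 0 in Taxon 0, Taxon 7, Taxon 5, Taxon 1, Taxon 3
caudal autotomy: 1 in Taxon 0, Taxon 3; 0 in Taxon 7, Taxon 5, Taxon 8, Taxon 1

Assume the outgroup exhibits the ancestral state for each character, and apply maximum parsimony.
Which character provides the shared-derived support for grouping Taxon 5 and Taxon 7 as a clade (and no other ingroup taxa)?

stem photosynthetic

Character polarity is set by the outgroup: the derived state is whichever differs from the outgroup's state, so for prehensile tail, caudal autotomy the derived state is '0', and for the remaining characters it is '1'.
Only Taxon 5 and Taxon 7 show the derived state '1' for stem photosynthetic, supporting them as a clade.
prehensile tail: derived state '0' in Taxon 5, Taxon 7, and Taxon 8 only — synapomorphy for {Taxon 5, Taxon 7, Taxon 8}.
dermal ossicles: derived state '1' in Taxon 3 only — an autapomorphy, so it tells us nothing about relationships among taxa.
ocelli absent: derived state '1' in Taxon 8 only — an autapomorphy, so it tells us nothing about relationships among taxa.
Only Taxon 1, Taxon 5, Taxon 7, and Taxon 8 show the derived state '0' for caudal autotomy, supporting them as a clade.
Most parsimonious ingroup topology: ((((Taxon 7,Taxon 5),Taxon 8),Taxon 1),Taxon 3).
The clade {Taxon 5, Taxon 7} is supported by stem photosynthetic: its derived state '1' occurs in exactly those taxa and in no other taxon (including the outgroup).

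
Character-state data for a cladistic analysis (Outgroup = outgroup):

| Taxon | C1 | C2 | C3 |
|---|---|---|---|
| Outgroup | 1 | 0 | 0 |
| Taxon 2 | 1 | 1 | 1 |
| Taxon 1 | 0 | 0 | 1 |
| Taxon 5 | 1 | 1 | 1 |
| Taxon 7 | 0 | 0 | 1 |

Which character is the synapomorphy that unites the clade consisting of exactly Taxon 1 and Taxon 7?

Character polarity is set by the outgroup: the derived state is whichever differs from the outgroup's state, so for C1 the derived state is '0', and for the remaining characters it is '1'.
C1 (derived state '0') is shared by Taxon 1 and Taxon 7 — a synapomorphy uniting that clade.
C2 (derived state '1') is shared by Taxon 2 and Taxon 5 — a synapomorphy uniting that clade.
All ingroup taxa share the derived state '1' for C3; it defines the ingroup but does not resolve relationships within it.
Most parsimonious ingroup topology: ((Taxon 2,Taxon 5),(Taxon 1,Taxon 7)).
The clade {Taxon 1, Taxon 7} is supported by C1: its derived state '0' occurs in exactly those taxa and in no other taxon (including the outgroup).

C1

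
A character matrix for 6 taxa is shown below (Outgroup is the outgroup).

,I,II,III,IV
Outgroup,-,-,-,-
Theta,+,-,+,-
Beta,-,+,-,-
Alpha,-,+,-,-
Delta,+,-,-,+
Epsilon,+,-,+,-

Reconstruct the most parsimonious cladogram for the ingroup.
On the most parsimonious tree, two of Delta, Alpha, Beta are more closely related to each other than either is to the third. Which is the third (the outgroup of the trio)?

Delta

The outgroup has state '-' for every character, so '+' is the derived state throughout.
I (derived state '+') is shared by Delta, Epsilon, and Theta — a synapomorphy uniting that clade.
Only Alpha and Beta show the derived state '+' for II, supporting them as a clade.
III (derived state '+') is shared by Epsilon and Theta — a synapomorphy uniting that clade.
IV (derived state '+') is unique to Delta (autapomorphy; uninformative for grouping).
Most parsimonious ingroup topology: (((Theta,Epsilon),Delta),(Beta,Alpha)).
Alpha and Beta share a more recent common ancestor with each other than either does with Delta, so Delta is the least closely related of the three.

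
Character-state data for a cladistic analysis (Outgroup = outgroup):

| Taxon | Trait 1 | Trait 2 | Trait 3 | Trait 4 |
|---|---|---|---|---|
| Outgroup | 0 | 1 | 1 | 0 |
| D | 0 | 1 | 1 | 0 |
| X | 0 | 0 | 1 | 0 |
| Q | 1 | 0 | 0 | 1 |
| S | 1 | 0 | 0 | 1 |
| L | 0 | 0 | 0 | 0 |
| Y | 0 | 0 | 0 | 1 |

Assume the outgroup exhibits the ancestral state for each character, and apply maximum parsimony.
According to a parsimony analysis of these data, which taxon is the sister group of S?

Q

Character polarity is set by the outgroup: the derived state is whichever differs from the outgroup's state, so for Trait 2, Trait 3 the derived state is '0', and for the remaining characters it is '1'.
Trait 1: derived state '1' in Q and S only — synapomorphy for {Q, S}.
Trait 2: derived state '0' in L, Q, S, X, and Y only — synapomorphy for {L, Q, S, X, Y}.
Trait 3 (derived state '0') is shared by L, Q, S, and Y — a synapomorphy uniting that clade.
Trait 4 (derived state '1') is shared by Q, S, and Y — a synapomorphy uniting that clade.
Most parsimonious ingroup topology: (D,(X,(((Q,S),Y),L))).
S and Q form a cherry on this tree, so they are sister taxa.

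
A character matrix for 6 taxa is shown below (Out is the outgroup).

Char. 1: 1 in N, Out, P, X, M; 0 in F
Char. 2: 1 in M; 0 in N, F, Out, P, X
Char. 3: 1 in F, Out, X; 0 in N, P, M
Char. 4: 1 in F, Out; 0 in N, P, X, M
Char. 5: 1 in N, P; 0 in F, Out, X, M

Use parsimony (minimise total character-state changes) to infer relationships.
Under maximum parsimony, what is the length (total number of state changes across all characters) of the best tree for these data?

5

Character polarity is set by the outgroup: the derived state is whichever differs from the outgroup's state, so for Char. 1, Char. 3, Char. 4 the derived state is '0', and for the remaining characters it is '1'.
Char. 1: derived state '0' in F only — an autapomorphy, so it tells us nothing about relationships among taxa.
Char. 2: derived state '1' in M only — an autapomorphy, so it tells us nothing about relationships among taxa.
Char. 3: derived state '0' in M, N, and P only — synapomorphy for {M, N, P}.
Char. 4: derived state '0' in M, N, P, and X only — synapomorphy for {M, N, P, X}.
Char. 5: derived state '1' in N and P only — synapomorphy for {N, P}.
Most parsimonious ingroup topology: (F,(((N,P),M),X)).
Changes per character on this tree: Char. 1: 1; Char. 2: 1; Char. 3: 1; Char. 4: 1; Char. 5: 1.
Total = 5.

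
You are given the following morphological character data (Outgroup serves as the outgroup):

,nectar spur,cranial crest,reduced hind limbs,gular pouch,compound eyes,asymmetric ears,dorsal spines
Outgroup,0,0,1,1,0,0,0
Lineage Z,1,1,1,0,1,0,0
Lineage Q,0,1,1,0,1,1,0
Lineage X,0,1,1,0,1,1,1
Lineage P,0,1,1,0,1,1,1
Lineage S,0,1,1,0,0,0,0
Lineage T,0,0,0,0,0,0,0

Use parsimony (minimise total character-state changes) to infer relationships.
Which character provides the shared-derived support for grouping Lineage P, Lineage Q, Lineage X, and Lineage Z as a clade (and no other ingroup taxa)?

compound eyes

Character polarity is set by the outgroup: the derived state is whichever differs from the outgroup's state, so for reduced hind limbs, gular pouch the derived state is '0', and for the remaining characters it is '1'.
nectar spur: derived state '1' in Lineage Z only — an autapomorphy, so it tells us nothing about relationships among taxa.
Only Lineage P, Lineage Q, Lineage S, Lineage X, and Lineage Z show the derived state '1' for cranial crest, supporting them as a clade.
reduced hind limbs: derived state '0' in Lineage T only — an autapomorphy, so it tells us nothing about relationships among taxa.
gular pouch (derived state '0') is shared by all ingroup taxa — unites the whole ingroup.
compound eyes: derived state '1' in Lineage P, Lineage Q, Lineage X, and Lineage Z only — synapomorphy for {Lineage P, Lineage Q, Lineage X, Lineage Z}.
asymmetric ears: derived state '1' in Lineage P, Lineage Q, and Lineage X only — synapomorphy for {Lineage P, Lineage Q, Lineage X}.
dorsal spines (derived state '1') is shared by Lineage P and Lineage X — a synapomorphy uniting that clade.
Most parsimonious ingroup topology: (((Lineage Z,(Lineage Q,(Lineage X,Lineage P))),Lineage S),Lineage T).
The clade {Lineage P, Lineage Q, Lineage X, Lineage Z} is supported by compound eyes: its derived state '1' occurs in exactly those taxa and in no other taxon (including the outgroup).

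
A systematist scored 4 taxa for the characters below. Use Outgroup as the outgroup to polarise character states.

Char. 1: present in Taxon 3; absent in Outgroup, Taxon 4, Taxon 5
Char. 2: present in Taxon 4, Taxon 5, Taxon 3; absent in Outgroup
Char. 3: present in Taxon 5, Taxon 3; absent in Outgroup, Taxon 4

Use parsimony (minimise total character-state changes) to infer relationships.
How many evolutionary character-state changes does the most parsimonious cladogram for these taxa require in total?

The outgroup has state 'absent' for every character, so 'present' is the derived state throughout.
Char. 1: derived state 'present' in Taxon 3 only — an autapomorphy, so it tells us nothing about relationships among taxa.
All ingroup taxa share the derived state 'present' for Char. 2; it defines the ingroup but does not resolve relationships within it.
Only Taxon 3 and Taxon 5 show the derived state 'present' for Char. 3, supporting them as a clade.
Most parsimonious ingroup topology: (Taxon 4,(Taxon 5,Taxon 3)).
Changes per character on this tree: Char. 1: 1; Char. 2: 1; Char. 3: 1.
Total = 3.

3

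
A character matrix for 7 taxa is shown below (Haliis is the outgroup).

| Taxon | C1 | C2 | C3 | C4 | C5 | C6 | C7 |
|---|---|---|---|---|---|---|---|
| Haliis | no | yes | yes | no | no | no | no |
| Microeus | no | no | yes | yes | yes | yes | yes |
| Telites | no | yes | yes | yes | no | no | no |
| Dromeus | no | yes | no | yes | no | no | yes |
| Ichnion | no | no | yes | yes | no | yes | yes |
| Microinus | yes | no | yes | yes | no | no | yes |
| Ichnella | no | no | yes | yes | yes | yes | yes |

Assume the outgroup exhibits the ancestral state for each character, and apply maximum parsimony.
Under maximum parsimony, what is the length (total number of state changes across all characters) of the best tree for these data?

7

Character polarity is set by the outgroup: the derived state is whichever differs from the outgroup's state, so for C2, C3 the derived state is 'no', and for the remaining characters it is 'yes'.
C1: derived state 'yes' in Microinus only — an autapomorphy, so it tells us nothing about relationships among taxa.
C2 (derived state 'no') is shared by Ichnella, Ichnion, Microeus, and Microinus — a synapomorphy uniting that clade.
C3: derived state 'no' in Dromeus only — an autapomorphy, so it tells us nothing about relationships among taxa.
C4 (derived state 'yes') is shared by all ingroup taxa — unites the whole ingroup.
Only Ichnella and Microeus show the derived state 'yes' for C5, supporting them as a clade.
C6 (derived state 'yes') is shared by Ichnella, Ichnion, and Microeus — a synapomorphy uniting that clade.
C7: derived state 'yes' in Dromeus, Ichnella, Ichnion, Microeus, and Microinus only — synapomorphy for {Dromeus, Ichnella, Ichnion, Microeus, Microinus}.
Most parsimonious ingroup topology: (((((Microeus,Ichnella),Ichnion),Microinus),Dromeus),Telites).
Changes per character on this tree: C1: 1; C2: 1; C3: 1; C4: 1; C5: 1; C6: 1; C7: 1.
Total = 7.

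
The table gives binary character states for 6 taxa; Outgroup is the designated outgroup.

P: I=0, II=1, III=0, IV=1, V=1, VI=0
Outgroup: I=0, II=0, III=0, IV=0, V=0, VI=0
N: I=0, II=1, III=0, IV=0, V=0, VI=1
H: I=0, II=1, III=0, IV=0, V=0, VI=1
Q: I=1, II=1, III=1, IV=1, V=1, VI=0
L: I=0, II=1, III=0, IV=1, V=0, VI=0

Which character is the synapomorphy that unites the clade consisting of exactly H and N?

The outgroup has state '0' for every character, so '1' is the derived state throughout.
I: derived state '1' in Q only — an autapomorphy, so it tells us nothing about relationships among taxa.
II (derived state '1') is shared by all ingroup taxa — unites the whole ingroup.
III (derived state '1') is unique to Q (autapomorphy; uninformative for grouping).
Only L, P, and Q show the derived state '1' for IV, supporting them as a clade.
V (derived state '1') is shared by P and Q — a synapomorphy uniting that clade.
Only H and N show the derived state '1' for VI, supporting them as a clade.
Most parsimonious ingroup topology: (((P,Q),L),(H,N)).
The clade {H, N} is supported by VI: its derived state '1' occurs in exactly those taxa and in no other taxon (including the outgroup).

VI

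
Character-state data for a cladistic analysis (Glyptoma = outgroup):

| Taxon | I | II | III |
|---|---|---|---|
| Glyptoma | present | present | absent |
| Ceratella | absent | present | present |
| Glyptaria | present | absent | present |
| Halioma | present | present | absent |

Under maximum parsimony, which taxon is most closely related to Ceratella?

Glyptaria

Character polarity is set by the outgroup: the derived state is whichever differs from the outgroup's state, so for I, II the derived state is 'absent', and for the remaining characters it is 'present'.
I (derived state 'absent') is unique to Ceratella (autapomorphy; uninformative for grouping).
II (derived state 'absent') is unique to Glyptaria (autapomorphy; uninformative for grouping).
III (derived state 'present') is shared by Ceratella and Glyptaria — a synapomorphy uniting that clade.
Most parsimonious ingroup topology: ((Ceratella,Glyptaria),Halioma).
Ceratella and Glyptaria form a cherry on this tree, so they are sister taxa.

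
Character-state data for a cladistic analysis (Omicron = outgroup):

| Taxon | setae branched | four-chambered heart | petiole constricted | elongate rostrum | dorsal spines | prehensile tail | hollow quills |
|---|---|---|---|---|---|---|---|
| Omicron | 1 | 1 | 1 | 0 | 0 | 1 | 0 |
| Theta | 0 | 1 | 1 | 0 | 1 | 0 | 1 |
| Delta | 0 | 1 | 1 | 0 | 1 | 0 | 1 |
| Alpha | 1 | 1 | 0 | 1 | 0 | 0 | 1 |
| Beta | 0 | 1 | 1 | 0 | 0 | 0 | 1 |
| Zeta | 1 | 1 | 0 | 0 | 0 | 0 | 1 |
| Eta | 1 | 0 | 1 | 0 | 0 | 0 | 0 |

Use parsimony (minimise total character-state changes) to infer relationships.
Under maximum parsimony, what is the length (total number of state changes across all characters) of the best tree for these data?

7

Character polarity is set by the outgroup: the derived state is whichever differs from the outgroup's state, so for setae branched, four-chambered heart, petiole constricted, prehensile tail the derived state is '0', and for the remaining characters it is '1'.
Only Beta, Delta, and Theta show the derived state '0' for setae branched, supporting them as a clade.
four-chambered heart (derived state '0') is unique to Eta (autapomorphy; uninformative for grouping).
petiole constricted: derived state '0' in Alpha and Zeta only — synapomorphy for {Alpha, Zeta}.
elongate rostrum (derived state '1') is unique to Alpha (autapomorphy; uninformative for grouping).
dorsal spines: derived state '1' in Delta and Theta only — synapomorphy for {Delta, Theta}.
All ingroup taxa share the derived state '0' for prehensile tail; it defines the ingroup but does not resolve relationships within it.
hollow quills: derived state '1' in Alpha, Beta, Delta, Theta, and Zeta only — synapomorphy for {Alpha, Beta, Delta, Theta, Zeta}.
Most parsimonious ingroup topology: ((((Theta,Delta),Beta),(Alpha,Zeta)),Eta).
Changes per character on this tree: setae branched: 1; four-chambered heart: 1; petiole constricted: 1; elongate rostrum: 1; dorsal spines: 1; prehensile tail: 1; hollow quills: 1.
Total = 7.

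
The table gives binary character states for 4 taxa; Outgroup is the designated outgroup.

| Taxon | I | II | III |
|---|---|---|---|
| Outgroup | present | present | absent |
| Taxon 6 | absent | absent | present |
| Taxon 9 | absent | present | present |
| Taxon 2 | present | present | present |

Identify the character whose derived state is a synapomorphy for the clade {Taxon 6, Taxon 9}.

I

Character polarity is set by the outgroup: the derived state is whichever differs from the outgroup's state, so for I, II the derived state is 'absent', and for the remaining characters it is 'present'.
I (derived state 'absent') is shared by Taxon 6 and Taxon 9 — a synapomorphy uniting that clade.
II: derived state 'absent' in Taxon 6 only — an autapomorphy, so it tells us nothing about relationships among taxa.
III (derived state 'present') is shared by all ingroup taxa — unites the whole ingroup.
Most parsimonious ingroup topology: (Taxon 2,(Taxon 6,Taxon 9)).
The clade {Taxon 6, Taxon 9} is supported by I: its derived state 'absent' occurs in exactly those taxa and in no other taxon (including the outgroup).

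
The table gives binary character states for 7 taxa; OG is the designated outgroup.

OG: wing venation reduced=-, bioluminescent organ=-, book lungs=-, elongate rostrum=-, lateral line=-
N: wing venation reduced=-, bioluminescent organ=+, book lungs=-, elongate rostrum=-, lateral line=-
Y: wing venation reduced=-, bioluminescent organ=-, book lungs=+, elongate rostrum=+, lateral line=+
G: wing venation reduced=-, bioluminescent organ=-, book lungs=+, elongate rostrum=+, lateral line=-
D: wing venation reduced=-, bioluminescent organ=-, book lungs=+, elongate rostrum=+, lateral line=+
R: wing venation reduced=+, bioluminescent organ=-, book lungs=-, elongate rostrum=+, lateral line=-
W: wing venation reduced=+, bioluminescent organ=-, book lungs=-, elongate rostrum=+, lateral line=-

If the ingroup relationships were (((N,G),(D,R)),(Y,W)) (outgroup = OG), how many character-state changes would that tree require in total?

10

Map each character onto (((N,G),(D,R)),(Y,W)) (rooted by OG) and count the minimum state changes it requires (Fitch parsimony):
wing venation reduced: 2; bioluminescent organ: 1; book lungs: 3; elongate rostrum: 2; lateral line: 2.
Total tree length = 10.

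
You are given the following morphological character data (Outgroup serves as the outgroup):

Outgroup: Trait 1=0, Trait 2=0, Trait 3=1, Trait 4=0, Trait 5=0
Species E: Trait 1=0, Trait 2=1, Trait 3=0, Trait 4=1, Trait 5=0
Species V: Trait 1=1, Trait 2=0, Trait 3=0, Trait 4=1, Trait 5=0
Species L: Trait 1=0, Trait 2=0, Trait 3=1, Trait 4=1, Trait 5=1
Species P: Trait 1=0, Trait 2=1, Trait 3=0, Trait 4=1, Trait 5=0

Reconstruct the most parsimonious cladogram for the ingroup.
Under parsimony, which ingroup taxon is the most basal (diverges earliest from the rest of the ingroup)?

Species L

Character polarity is set by the outgroup: the derived state is whichever differs from the outgroup's state, so for Trait 3 the derived state is '0', and for the remaining characters it is '1'.
Trait 1: derived state '1' in Species V only — an autapomorphy, so it tells us nothing about relationships among taxa.
Trait 2: derived state '1' in Species E and Species P only — synapomorphy for {Species E, Species P}.
Only Species E, Species P, and Species V show the derived state '0' for Trait 3, supporting them as a clade.
Trait 4 (derived state '1') is shared by all ingroup taxa — unites the whole ingroup.
Trait 5 (derived state '1') is unique to Species L (autapomorphy; uninformative for grouping).
Most parsimonious ingroup topology: (((Species E,Species P),Species V),Species L).
Species L is sister to the clade containing all other ingroup taxa, so it is the earliest-diverging (most basal) ingroup lineage.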